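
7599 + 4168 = 11767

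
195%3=0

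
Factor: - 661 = -661^1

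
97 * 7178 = 696266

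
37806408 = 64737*584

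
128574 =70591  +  57983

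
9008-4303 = 4705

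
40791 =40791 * 1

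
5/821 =5/821  =  0.01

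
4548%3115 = 1433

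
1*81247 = 81247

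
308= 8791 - 8483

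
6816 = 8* 852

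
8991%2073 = 699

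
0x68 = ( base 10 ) 104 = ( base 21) 4k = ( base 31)3b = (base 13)80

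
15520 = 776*20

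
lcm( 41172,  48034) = 288204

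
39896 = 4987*8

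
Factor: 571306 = 2^1*331^1 * 863^1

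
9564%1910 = 14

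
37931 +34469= 72400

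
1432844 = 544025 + 888819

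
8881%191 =95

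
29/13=29/13 = 2.23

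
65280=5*13056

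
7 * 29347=205429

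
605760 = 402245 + 203515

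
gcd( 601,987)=1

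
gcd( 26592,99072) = 96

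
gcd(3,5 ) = 1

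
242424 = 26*9324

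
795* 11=8745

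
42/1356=7/226 = 0.03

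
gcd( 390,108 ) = 6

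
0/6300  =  0 = 0.00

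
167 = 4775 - 4608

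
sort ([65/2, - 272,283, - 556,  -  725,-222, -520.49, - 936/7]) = [ - 725, - 556, - 520.49,-272, - 222, - 936/7, 65/2,283 ] 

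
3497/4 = 3497/4 = 874.25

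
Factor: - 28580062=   -  2^1 * 7^1 * 2041433^1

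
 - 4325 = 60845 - 65170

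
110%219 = 110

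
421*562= 236602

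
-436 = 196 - 632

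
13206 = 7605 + 5601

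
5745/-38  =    -  5745/38 = -151.18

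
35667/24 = 1486 + 1/8 = 1486.12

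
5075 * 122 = 619150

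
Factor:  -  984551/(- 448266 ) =2^( - 1)  *  3^( - 1 )*7^ ( - 1)*13^( - 1) * 73^1*821^(-1)*13487^1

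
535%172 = 19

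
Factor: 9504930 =2^1*3^1 * 5^1*37^1*8563^1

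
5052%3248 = 1804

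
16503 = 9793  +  6710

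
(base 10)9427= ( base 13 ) 43a2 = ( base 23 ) HIK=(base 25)F22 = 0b10010011010011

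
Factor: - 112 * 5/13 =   -  2^4*5^1 * 7^1*13^( - 1) = - 560/13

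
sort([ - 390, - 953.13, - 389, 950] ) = [ - 953.13, - 390, - 389,950 ] 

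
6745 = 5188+1557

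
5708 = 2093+3615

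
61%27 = 7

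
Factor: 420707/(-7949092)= - 2^( - 2 )*7^1*317^(-1 )*6269^ (-1) * 60101^1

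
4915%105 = 85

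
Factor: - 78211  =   - 7^1*11173^1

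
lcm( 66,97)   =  6402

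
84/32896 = 21/8224  =  0.00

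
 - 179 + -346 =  - 525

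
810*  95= 76950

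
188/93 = 2 + 2/93 = 2.02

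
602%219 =164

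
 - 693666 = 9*( - 77074)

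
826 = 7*118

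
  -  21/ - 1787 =21/1787 = 0.01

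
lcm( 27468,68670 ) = 137340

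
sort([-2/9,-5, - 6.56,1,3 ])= [ -6.56,  -  5,-2/9, 1,  3]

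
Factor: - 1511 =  - 1511^1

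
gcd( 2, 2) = 2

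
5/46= 5/46= 0.11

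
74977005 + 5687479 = 80664484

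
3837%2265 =1572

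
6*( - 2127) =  - 12762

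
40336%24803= 15533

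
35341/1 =35341  =  35341.00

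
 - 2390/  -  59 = 40 + 30/59=40.51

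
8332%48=28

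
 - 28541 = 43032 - 71573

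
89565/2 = 89565/2 = 44782.50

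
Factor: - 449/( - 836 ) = 2^( - 2 ) *11^( - 1)*19^( - 1)*449^1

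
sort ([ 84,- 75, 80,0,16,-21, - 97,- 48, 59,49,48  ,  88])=[ - 97, -75, - 48, - 21, 0,16,48,49, 59,80 , 84,88]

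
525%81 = 39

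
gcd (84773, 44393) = 1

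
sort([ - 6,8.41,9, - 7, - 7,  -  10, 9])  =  [-10, - 7 , - 7 ,-6, 8.41 , 9 , 9]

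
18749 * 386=7237114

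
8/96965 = 8/96965= 0.00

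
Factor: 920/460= 2  =  2^1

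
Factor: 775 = 5^2 *31^1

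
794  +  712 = 1506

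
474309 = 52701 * 9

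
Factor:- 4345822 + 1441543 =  - 2904279= - 3^1*7^2*23^1*859^1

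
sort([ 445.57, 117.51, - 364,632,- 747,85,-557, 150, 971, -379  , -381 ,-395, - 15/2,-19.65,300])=[ - 747,-557,-395,-381,-379,-364,-19.65, - 15/2,85,117.51, 150,300,445.57,632, 971]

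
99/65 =1 + 34/65 = 1.52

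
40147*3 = 120441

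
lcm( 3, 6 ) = 6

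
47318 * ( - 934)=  - 44195012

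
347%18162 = 347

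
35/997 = 35/997= 0.04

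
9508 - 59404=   - 49896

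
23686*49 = 1160614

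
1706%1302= 404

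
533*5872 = 3129776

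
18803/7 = 2686 + 1/7 = 2686.14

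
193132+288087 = 481219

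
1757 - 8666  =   - 6909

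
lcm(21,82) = 1722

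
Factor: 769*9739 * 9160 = 68601905560 = 2^3 *5^1* 229^1*769^1*9739^1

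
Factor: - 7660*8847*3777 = -255959811540 = -2^2*3^3*5^1*383^1*983^1*1259^1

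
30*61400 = 1842000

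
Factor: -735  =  -3^1*5^1*7^2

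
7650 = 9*850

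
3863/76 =3863/76 = 50.83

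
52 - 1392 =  - 1340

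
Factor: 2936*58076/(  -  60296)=-21313892/7537 = -2^2*367^1*7537^( -1) * 14519^1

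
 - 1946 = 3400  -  5346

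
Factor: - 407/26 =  - 2^( - 1 )*11^1*13^(  -  1 )*37^1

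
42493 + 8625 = 51118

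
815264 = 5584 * 146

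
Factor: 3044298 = 2^1 * 3^1 * 507383^1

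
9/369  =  1/41   =  0.02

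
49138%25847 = 23291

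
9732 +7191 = 16923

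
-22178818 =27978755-50157573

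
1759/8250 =1759/8250 = 0.21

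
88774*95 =8433530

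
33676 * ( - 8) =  - 269408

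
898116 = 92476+805640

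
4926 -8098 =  - 3172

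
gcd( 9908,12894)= 2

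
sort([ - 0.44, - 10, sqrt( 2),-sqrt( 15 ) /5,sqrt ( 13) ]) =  [  -  10, - sqrt (15)/5, - 0.44, sqrt( 2), sqrt(13)]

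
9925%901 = 14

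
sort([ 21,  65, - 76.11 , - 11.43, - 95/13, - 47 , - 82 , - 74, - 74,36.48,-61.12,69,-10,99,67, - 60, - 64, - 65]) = [-82, - 76.11 , - 74,- 74 ,-65, - 64,-61.12, - 60,-47, - 11.43, - 10, - 95/13, 21,36.48,65,67, 69, 99] 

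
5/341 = 5/341 = 0.01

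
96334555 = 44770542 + 51564013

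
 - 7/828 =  - 7/828 = -0.01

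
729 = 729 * 1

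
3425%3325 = 100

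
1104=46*24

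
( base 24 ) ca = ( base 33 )91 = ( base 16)12a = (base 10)298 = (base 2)100101010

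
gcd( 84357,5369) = 91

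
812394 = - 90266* ( - 9 )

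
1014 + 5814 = 6828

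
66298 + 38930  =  105228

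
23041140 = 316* 72915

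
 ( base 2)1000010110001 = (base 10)4273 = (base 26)689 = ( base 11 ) 3235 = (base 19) BFH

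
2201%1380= 821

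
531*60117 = 31922127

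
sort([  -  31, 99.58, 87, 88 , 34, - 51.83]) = [ - 51.83, - 31, 34, 87, 88, 99.58] 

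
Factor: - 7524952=-2^3*940619^1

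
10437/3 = 3479= 3479.00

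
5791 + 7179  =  12970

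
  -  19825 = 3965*( -5) 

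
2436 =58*42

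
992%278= 158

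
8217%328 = 17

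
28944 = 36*804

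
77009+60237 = 137246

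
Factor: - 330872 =  -  2^3 *59^1*701^1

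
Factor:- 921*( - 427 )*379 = 149048193 = 3^1*7^1*61^1* 307^1*379^1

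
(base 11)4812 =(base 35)555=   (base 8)14241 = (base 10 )6305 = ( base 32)651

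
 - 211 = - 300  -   - 89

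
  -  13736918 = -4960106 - 8776812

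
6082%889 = 748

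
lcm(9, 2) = 18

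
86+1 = 87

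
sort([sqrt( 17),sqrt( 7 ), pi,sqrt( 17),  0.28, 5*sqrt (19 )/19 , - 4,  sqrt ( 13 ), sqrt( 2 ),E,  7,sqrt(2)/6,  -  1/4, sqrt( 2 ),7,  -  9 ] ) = [ - 9, - 4 ,- 1/4,sqrt( 2) /6, 0.28,  5*sqrt (19 ) /19,sqrt (2 ),sqrt( 2), sqrt( 7) , E, pi, sqrt(  13) , sqrt( 17), sqrt(17),7, 7 ] 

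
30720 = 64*480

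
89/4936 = 89/4936 = 0.02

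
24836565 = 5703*4355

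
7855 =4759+3096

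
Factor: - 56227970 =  - 2^1*5^1*61^1 * 92177^1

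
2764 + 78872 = 81636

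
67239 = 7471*9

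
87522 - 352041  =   - 264519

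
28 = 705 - 677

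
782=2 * 391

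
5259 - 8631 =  - 3372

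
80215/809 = 80215/809 = 99.15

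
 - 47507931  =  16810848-64318779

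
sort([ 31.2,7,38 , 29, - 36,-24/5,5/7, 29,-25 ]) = [  -  36, - 25, - 24/5,5/7,7,29,29,31.2,38 ] 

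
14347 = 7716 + 6631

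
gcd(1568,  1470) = 98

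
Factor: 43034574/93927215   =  2^1*3^1*5^ ( - 1) * 11^1 * 652039^1 *18785443^( - 1)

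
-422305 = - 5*84461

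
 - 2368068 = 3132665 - 5500733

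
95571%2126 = 2027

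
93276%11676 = 11544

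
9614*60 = 576840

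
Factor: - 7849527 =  - 3^1 * 7^1 * 19^1 * 103^1*191^1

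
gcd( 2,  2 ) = 2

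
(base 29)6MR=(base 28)77r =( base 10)5711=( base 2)1011001001111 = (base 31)5T7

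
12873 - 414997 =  - 402124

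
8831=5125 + 3706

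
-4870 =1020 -5890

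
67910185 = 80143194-12233009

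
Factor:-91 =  - 7^1*13^1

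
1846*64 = 118144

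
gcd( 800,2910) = 10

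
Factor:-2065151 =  - 11^1 * 197^1 * 953^1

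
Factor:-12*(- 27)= 2^2*3^4 = 324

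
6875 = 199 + 6676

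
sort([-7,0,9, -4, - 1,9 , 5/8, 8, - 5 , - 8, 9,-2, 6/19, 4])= [ - 8, - 7, - 5, - 4,-2, - 1 , 0,6/19, 5/8, 4,8 , 9 , 9,  9 ] 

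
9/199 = 9/199 = 0.05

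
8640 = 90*96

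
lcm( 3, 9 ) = 9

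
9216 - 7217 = 1999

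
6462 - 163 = 6299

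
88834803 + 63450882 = 152285685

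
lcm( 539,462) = 3234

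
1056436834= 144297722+912139112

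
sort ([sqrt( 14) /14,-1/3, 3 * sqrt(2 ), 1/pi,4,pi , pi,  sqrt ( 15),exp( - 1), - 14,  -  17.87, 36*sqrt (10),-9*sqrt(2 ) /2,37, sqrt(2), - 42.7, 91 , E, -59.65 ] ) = [ - 59.65,-42.7, - 17.87,-14, - 9*sqrt( 2 )/2, - 1/3,  sqrt( 14)/14, 1/pi,  exp( - 1), sqrt(2), E, pi,pi,sqrt ( 15 ),  4, 3*sqrt ( 2 ), 37,91,  36*sqrt( 10 )]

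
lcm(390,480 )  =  6240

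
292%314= 292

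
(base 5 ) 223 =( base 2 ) 111111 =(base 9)70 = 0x3F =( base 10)63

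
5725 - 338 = 5387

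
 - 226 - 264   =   - 490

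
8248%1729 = 1332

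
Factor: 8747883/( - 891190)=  - 2^ (-1)*3^2*5^(-1)*41^1*151^1*157^1*89119^( -1) 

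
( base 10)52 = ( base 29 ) 1n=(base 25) 22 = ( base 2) 110100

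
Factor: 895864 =2^3 * 113^1 * 991^1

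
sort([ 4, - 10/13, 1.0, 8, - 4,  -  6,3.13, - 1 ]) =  [-6, - 4, - 1, - 10/13, 1.0, 3.13, 4, 8]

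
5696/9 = 5696/9= 632.89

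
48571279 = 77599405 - 29028126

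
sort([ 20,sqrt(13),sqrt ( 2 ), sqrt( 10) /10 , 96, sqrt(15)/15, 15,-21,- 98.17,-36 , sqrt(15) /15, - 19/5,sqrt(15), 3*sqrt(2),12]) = [ - 98.17,-36, - 21,-19/5, sqrt (15)/15, sqrt( 15)/15,sqrt( 10) /10,  sqrt (2 ), sqrt(  13 ),sqrt( 15 ), 3*sqrt(2),  12, 15,20, 96 ] 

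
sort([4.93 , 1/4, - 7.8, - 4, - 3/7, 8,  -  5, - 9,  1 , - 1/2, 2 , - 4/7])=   [ - 9, - 7.8, - 5, - 4, - 4/7,  -  1/2 , - 3/7,  1/4 , 1,  2,4.93,  8 ] 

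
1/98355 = 1/98355 = 0.00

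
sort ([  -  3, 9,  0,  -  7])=[-7,-3, 0 , 9]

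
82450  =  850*97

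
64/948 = 16/237 = 0.07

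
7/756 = 1/108=0.01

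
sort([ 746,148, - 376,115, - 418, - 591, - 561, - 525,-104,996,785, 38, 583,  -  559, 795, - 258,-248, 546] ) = [-591, - 561,-559,-525, - 418, - 376, - 258, - 248, - 104,38,115,148,546,583 , 746,785,  795, 996 ] 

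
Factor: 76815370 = 2^1*5^1*7681537^1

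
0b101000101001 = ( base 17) 900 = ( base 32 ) 2H9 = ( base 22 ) 585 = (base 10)2601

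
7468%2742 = 1984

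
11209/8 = 1401 + 1/8 = 1401.12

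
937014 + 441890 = 1378904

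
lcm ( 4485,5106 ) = 331890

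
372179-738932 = -366753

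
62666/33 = 62666/33= 1898.97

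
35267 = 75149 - 39882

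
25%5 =0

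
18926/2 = 9463  =  9463.00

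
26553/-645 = -42  +  179/215 = - 41.17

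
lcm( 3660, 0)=0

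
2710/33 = 82 + 4/33 = 82.12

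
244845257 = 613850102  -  369004845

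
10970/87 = 126 + 8/87=   126.09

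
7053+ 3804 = 10857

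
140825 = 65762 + 75063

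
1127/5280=1127/5280  =  0.21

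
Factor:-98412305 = -5^1*19^1* 269^1*3851^1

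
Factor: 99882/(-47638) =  - 49941/23819 = - 3^2*31^1*179^1 * 23819^( - 1)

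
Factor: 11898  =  2^1*3^2 * 661^1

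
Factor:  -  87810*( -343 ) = 2^1*3^1*5^1*7^3 * 2927^1= 30118830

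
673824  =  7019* 96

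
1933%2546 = 1933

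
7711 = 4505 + 3206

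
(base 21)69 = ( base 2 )10000111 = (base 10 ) 135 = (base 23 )5K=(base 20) 6f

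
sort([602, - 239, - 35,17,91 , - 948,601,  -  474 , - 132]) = [-948, - 474, - 239 ,  -  132, - 35,17 , 91, 601,602]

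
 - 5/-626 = 5/626= 0.01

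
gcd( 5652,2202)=6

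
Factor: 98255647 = 7^1* 31^1*113^1*4007^1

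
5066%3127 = 1939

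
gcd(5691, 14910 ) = 21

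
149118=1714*87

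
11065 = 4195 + 6870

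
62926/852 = 31463/426 = 73.86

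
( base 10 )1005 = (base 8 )1755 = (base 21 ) 25i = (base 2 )1111101101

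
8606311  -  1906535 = 6699776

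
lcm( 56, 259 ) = 2072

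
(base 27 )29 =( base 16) 3F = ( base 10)63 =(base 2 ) 111111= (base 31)21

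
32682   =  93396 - 60714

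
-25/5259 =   -  25/5259 = - 0.00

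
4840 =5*968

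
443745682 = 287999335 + 155746347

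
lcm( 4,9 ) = 36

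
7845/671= 11+464/671 =11.69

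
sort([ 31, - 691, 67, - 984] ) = [ - 984,-691, 31, 67 ]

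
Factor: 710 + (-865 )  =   - 155= - 5^1*31^1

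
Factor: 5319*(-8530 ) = - 45371070 = -  2^1* 3^3*5^1  *197^1*853^1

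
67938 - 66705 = 1233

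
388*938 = 363944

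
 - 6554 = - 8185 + 1631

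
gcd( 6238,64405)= 1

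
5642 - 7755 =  - 2113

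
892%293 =13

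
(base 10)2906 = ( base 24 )512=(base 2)101101011010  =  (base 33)2m2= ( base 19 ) 80i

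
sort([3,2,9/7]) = [ 9/7,  2,  3] 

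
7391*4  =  29564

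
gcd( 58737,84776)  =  1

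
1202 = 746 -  - 456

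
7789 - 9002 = -1213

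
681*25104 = 17095824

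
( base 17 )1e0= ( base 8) 1017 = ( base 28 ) IN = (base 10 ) 527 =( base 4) 20033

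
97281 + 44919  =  142200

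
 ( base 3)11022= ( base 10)116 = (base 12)98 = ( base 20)5g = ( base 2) 1110100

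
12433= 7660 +4773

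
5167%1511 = 634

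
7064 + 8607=15671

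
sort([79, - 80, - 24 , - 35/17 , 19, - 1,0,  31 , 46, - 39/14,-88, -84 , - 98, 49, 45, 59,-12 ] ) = [ - 98, - 88, - 84, - 80, - 24,  -  12, -39/14,  -  35/17, - 1,0, 19, 31,  45,46 , 49,59, 79]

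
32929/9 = 32929/9=3658.78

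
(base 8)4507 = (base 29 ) 2NQ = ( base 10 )2375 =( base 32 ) 2A7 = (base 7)6632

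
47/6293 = 47/6293 = 0.01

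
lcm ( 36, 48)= 144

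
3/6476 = 3/6476 = 0.00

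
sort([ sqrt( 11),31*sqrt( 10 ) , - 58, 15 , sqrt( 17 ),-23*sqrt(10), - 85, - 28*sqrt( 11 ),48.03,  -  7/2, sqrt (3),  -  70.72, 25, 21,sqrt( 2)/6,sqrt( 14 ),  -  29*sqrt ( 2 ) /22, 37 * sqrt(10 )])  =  [ - 28*sqrt(11), - 85, - 23 * sqrt( 10 ),- 70.72, - 58,- 7/2, - 29*sqrt(2 ) /22, sqrt( 2)/6,  sqrt(3),  sqrt(11 ),sqrt ( 14), sqrt( 17), 15, 21, 25, 48.03,31*sqrt (10),37*sqrt(10 )]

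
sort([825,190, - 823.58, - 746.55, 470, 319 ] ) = [-823.58, - 746.55,190 , 319, 470,825]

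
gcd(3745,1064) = 7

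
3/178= 3/178 = 0.02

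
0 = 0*473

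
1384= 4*346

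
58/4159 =58/4159 = 0.01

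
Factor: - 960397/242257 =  - 97^1*9901^1 * 242257^( - 1) 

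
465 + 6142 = 6607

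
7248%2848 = 1552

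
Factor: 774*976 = 2^5*3^2*43^1*61^1 = 755424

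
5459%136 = 19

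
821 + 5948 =6769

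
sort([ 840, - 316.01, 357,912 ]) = [-316.01,357, 840, 912] 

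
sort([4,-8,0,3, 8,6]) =[-8, 0, 3,4,6,  8]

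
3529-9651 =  - 6122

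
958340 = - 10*( - 95834)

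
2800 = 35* 80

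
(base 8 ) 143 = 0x63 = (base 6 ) 243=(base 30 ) 39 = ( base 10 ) 99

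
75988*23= 1747724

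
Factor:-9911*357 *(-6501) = 3^2*7^1*11^2*17^2*53^1*197^1 =23002013727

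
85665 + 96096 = 181761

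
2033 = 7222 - 5189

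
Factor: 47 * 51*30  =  71910=2^1*3^2*5^1*17^1 * 47^1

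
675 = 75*9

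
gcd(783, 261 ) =261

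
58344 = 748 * 78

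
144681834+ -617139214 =-472457380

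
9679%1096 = 911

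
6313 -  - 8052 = 14365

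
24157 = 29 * 833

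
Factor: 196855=5^1*39371^1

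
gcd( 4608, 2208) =96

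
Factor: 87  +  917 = 2^2*251^1 =1004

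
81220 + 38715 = 119935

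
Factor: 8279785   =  5^1*821^1*2017^1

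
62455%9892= 3103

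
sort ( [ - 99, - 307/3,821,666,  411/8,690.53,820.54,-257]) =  [ -257, - 307/3,-99 , 411/8, 666,  690.53 , 820.54,821]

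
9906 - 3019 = 6887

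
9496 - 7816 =1680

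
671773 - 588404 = 83369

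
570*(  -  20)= - 11400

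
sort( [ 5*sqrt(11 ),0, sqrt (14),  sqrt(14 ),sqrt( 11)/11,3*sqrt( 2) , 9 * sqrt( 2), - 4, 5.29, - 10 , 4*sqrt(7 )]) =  [ - 10, - 4,0,sqrt(11 )/11,sqrt(14 ), sqrt(14),3*sqrt(2 ),5.29, 4*sqrt( 7),9*sqrt( 2),5 * sqrt(11 )]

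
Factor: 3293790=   2^1*3^1*5^1 * 109793^1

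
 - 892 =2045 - 2937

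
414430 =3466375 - 3051945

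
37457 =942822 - 905365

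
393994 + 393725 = 787719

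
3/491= 3/491 =0.01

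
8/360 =1/45 = 0.02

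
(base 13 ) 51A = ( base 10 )868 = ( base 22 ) 1HA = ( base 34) pi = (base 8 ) 1544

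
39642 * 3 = 118926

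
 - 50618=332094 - 382712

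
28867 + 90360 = 119227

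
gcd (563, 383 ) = 1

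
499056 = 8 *62382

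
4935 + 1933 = 6868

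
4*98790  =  395160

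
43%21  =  1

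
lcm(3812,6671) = 26684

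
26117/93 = 26117/93 = 280.83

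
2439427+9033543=11472970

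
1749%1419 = 330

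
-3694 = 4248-7942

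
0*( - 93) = 0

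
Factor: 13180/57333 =20/87 = 2^2*3^(-1 ) * 5^1*29^(  -  1)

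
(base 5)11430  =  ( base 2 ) 1101100001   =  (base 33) Q7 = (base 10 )865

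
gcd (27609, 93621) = 3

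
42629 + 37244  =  79873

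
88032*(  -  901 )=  - 79316832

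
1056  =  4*264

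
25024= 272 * 92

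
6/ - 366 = - 1/61 = - 0.02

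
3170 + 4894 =8064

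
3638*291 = 1058658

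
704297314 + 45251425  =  749548739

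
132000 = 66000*2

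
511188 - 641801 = -130613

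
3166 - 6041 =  - 2875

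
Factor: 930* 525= 2^1*3^2 * 5^3*7^1 *31^1=488250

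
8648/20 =2162/5 = 432.40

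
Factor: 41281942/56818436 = 20640971/28409218 = 2^( - 1 )*13^1*19^ (  -  1 ) *293^1*5419^1*747611^( - 1)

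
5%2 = 1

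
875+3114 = 3989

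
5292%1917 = 1458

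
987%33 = 30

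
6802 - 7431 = -629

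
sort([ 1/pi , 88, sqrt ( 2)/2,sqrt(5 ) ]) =[ 1/pi, sqrt(2 )/2,  sqrt( 5),88] 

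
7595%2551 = 2493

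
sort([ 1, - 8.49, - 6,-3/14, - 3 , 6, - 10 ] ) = [ - 10, - 8.49,-6, -3 , - 3/14, 1 , 6 ] 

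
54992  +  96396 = 151388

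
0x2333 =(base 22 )IDD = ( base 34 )7R1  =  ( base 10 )9011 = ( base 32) 8PJ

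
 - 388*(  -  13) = 5044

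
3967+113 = 4080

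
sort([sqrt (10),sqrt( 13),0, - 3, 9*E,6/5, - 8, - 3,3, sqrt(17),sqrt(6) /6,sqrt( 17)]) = [ - 8, - 3, - 3, 0 , sqrt( 6)/6, 6/5,3, sqrt( 10 ),sqrt ( 13), sqrt (17),sqrt(17),9*E ] 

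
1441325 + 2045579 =3486904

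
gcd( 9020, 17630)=410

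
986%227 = 78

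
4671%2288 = 95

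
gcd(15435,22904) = 7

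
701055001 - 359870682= 341184319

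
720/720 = 1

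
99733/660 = 151 + 73/660= 151.11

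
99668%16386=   1352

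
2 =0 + 2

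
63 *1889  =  119007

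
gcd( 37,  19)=1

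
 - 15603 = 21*( - 743)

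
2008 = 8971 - 6963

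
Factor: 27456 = 2^6 * 3^1*11^1 * 13^1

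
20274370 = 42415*478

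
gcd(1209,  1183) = 13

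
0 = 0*6547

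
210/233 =210/233 = 0.90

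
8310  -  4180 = 4130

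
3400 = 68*50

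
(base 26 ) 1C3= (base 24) 1h7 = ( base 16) 3df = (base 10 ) 991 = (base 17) 375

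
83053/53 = 1567 + 2/53 = 1567.04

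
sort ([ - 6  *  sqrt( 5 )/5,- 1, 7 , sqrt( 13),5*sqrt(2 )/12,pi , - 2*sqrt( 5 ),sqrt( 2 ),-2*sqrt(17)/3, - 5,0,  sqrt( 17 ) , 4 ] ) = [-5, - 2*sqrt(5), - 2*sqrt(17) /3, - 6*sqrt (5 ) /5,-1, 0,5*sqrt( 2)/12,sqrt ( 2 ),pi,sqrt(13),4,sqrt(17 ),7]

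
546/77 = 7 + 1/11 = 7.09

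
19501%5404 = 3289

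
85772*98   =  8405656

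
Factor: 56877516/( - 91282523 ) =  - 2^2*3^2*41^( - 1)*1579931^1*2226403^( -1)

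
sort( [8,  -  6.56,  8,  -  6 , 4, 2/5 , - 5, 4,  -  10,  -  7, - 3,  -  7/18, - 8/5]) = [-10, - 7,-6.56, - 6, - 5, - 3, - 8/5,-7/18,2/5, 4, 4 , 8, 8] 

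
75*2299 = 172425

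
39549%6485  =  639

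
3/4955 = 3/4955= 0.00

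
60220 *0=0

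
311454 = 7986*39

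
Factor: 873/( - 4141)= - 3^2*41^ ( - 1)*97^1  *101^(-1)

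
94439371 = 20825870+73613501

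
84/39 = 2 + 2/13 = 2.15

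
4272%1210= 642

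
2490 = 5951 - 3461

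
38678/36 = 1074 + 7/18  =  1074.39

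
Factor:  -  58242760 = -2^3*5^1*53^1*83^1*331^1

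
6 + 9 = 15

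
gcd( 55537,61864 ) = 703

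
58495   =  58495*1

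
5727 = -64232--69959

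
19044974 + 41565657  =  60610631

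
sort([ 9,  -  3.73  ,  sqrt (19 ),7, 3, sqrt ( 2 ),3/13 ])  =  [ - 3.73, 3/13,sqrt( 2),3,sqrt(19),7, 9 ]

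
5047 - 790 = 4257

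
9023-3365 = 5658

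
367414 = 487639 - 120225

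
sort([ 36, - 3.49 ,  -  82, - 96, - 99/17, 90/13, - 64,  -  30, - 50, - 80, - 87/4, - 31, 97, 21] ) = [ - 96, - 82,  -  80, -64 , - 50,- 31,-30,-87/4, - 99/17, - 3.49, 90/13 , 21, 36, 97 ] 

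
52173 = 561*93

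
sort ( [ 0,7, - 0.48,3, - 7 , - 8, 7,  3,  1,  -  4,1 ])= [-8,  -  7,  -  4, - 0.48,0,1,  1,3,3,7,7 ] 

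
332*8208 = 2725056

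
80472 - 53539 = 26933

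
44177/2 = 22088 + 1/2 = 22088.50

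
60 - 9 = 51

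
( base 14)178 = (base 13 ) 1A3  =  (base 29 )AC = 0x12E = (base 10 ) 302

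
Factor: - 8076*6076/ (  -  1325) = 49069776/1325= 2^4*3^1*5^ ( - 2)*7^2 *31^1*53^( - 1)*673^1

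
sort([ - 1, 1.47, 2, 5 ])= [ - 1,1.47,  2, 5 ]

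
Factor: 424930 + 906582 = 2^3*7^1*13^1 * 31^1*59^1 = 1331512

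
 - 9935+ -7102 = - 17037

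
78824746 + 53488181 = 132312927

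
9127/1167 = 7 + 958/1167=7.82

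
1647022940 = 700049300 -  - 946973640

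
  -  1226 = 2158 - 3384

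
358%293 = 65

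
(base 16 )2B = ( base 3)1121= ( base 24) 1J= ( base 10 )43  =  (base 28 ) 1f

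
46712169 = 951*49119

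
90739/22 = 8249/2 = 4124.50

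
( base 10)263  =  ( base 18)EB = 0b100000111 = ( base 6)1115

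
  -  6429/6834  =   - 1 + 135/2278= - 0.94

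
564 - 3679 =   -  3115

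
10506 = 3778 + 6728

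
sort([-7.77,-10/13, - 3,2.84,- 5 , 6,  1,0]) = [ - 7.77, - 5, - 3, - 10/13,0,  1,2.84,6] 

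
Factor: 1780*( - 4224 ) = -2^9*3^1*5^1*11^1*89^1= -7518720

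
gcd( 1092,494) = 26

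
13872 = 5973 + 7899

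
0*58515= 0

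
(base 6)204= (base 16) 4C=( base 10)76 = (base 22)3a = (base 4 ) 1030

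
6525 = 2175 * 3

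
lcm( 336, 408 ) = 5712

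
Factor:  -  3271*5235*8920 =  - 2^3 * 3^1 * 5^2*223^1*349^1*3271^1 = - 152743270200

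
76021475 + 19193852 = 95215327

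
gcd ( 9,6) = 3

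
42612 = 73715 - 31103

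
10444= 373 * 28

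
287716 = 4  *71929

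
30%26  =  4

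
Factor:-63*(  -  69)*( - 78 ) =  - 2^1*3^4*7^1*13^1*23^1 = - 339066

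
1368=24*57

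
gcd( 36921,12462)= 93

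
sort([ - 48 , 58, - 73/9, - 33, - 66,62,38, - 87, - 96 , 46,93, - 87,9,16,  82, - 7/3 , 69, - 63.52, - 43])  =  [ - 96, - 87,-87, - 66, - 63.52, - 48, - 43, - 33, -73/9, - 7/3,9,  16, 38,46,58,62,69,  82,93]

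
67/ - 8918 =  - 67/8918 = -  0.01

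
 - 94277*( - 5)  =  471385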